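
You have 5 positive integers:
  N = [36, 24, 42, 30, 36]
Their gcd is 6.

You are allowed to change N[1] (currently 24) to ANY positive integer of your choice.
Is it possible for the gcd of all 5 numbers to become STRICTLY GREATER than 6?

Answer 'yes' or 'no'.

Answer: no

Derivation:
Current gcd = 6
gcd of all OTHER numbers (without N[1]=24): gcd([36, 42, 30, 36]) = 6
The new gcd after any change is gcd(6, new_value).
This can be at most 6.
Since 6 = old gcd 6, the gcd can only stay the same or decrease.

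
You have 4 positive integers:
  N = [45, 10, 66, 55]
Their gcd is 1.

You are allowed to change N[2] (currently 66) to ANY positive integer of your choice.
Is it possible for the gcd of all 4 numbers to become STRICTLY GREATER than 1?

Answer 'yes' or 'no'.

Answer: yes

Derivation:
Current gcd = 1
gcd of all OTHER numbers (without N[2]=66): gcd([45, 10, 55]) = 5
The new gcd after any change is gcd(5, new_value).
This can be at most 5.
Since 5 > old gcd 1, the gcd CAN increase (e.g., set N[2] = 5).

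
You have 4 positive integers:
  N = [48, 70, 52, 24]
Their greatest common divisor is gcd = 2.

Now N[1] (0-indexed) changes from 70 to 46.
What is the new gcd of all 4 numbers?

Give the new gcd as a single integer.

Answer: 2

Derivation:
Numbers: [48, 70, 52, 24], gcd = 2
Change: index 1, 70 -> 46
gcd of the OTHER numbers (without index 1): gcd([48, 52, 24]) = 4
New gcd = gcd(g_others, new_val) = gcd(4, 46) = 2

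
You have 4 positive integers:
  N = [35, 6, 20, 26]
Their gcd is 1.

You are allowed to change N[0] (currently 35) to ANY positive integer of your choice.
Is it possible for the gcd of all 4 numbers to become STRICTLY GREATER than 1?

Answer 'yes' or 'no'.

Current gcd = 1
gcd of all OTHER numbers (without N[0]=35): gcd([6, 20, 26]) = 2
The new gcd after any change is gcd(2, new_value).
This can be at most 2.
Since 2 > old gcd 1, the gcd CAN increase (e.g., set N[0] = 2).

Answer: yes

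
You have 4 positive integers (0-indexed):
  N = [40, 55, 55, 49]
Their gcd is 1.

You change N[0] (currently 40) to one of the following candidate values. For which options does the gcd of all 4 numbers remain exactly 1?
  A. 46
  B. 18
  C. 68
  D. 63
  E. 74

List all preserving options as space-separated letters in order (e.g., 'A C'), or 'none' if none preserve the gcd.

Old gcd = 1; gcd of others (without N[0]) = 1
New gcd for candidate v: gcd(1, v). Preserves old gcd iff gcd(1, v) = 1.
  Option A: v=46, gcd(1,46)=1 -> preserves
  Option B: v=18, gcd(1,18)=1 -> preserves
  Option C: v=68, gcd(1,68)=1 -> preserves
  Option D: v=63, gcd(1,63)=1 -> preserves
  Option E: v=74, gcd(1,74)=1 -> preserves

Answer: A B C D E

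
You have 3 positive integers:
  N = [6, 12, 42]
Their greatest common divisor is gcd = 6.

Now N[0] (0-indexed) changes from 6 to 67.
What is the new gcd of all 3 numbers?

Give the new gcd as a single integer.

Answer: 1

Derivation:
Numbers: [6, 12, 42], gcd = 6
Change: index 0, 6 -> 67
gcd of the OTHER numbers (without index 0): gcd([12, 42]) = 6
New gcd = gcd(g_others, new_val) = gcd(6, 67) = 1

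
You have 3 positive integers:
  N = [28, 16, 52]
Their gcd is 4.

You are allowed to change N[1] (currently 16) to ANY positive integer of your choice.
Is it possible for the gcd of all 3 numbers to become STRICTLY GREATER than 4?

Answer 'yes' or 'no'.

Current gcd = 4
gcd of all OTHER numbers (without N[1]=16): gcd([28, 52]) = 4
The new gcd after any change is gcd(4, new_value).
This can be at most 4.
Since 4 = old gcd 4, the gcd can only stay the same or decrease.

Answer: no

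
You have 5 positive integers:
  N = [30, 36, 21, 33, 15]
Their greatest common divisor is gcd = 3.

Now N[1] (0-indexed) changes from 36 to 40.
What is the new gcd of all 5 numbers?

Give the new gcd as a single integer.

Answer: 1

Derivation:
Numbers: [30, 36, 21, 33, 15], gcd = 3
Change: index 1, 36 -> 40
gcd of the OTHER numbers (without index 1): gcd([30, 21, 33, 15]) = 3
New gcd = gcd(g_others, new_val) = gcd(3, 40) = 1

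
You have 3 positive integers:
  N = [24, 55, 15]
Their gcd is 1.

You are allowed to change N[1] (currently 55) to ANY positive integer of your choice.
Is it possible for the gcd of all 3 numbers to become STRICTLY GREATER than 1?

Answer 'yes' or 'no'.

Answer: yes

Derivation:
Current gcd = 1
gcd of all OTHER numbers (without N[1]=55): gcd([24, 15]) = 3
The new gcd after any change is gcd(3, new_value).
This can be at most 3.
Since 3 > old gcd 1, the gcd CAN increase (e.g., set N[1] = 3).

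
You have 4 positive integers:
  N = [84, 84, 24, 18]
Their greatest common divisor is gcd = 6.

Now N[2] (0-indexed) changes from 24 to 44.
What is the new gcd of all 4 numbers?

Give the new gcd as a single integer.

Answer: 2

Derivation:
Numbers: [84, 84, 24, 18], gcd = 6
Change: index 2, 24 -> 44
gcd of the OTHER numbers (without index 2): gcd([84, 84, 18]) = 6
New gcd = gcd(g_others, new_val) = gcd(6, 44) = 2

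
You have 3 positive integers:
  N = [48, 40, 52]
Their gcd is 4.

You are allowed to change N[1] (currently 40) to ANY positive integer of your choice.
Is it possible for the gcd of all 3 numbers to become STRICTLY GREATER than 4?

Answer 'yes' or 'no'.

Answer: no

Derivation:
Current gcd = 4
gcd of all OTHER numbers (without N[1]=40): gcd([48, 52]) = 4
The new gcd after any change is gcd(4, new_value).
This can be at most 4.
Since 4 = old gcd 4, the gcd can only stay the same or decrease.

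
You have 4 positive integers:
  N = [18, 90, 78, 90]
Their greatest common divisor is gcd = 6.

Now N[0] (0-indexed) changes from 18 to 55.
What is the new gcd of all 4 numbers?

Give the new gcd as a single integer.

Numbers: [18, 90, 78, 90], gcd = 6
Change: index 0, 18 -> 55
gcd of the OTHER numbers (without index 0): gcd([90, 78, 90]) = 6
New gcd = gcd(g_others, new_val) = gcd(6, 55) = 1

Answer: 1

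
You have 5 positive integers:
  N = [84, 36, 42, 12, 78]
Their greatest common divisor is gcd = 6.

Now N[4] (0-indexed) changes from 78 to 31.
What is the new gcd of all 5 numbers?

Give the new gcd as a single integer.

Answer: 1

Derivation:
Numbers: [84, 36, 42, 12, 78], gcd = 6
Change: index 4, 78 -> 31
gcd of the OTHER numbers (without index 4): gcd([84, 36, 42, 12]) = 6
New gcd = gcd(g_others, new_val) = gcd(6, 31) = 1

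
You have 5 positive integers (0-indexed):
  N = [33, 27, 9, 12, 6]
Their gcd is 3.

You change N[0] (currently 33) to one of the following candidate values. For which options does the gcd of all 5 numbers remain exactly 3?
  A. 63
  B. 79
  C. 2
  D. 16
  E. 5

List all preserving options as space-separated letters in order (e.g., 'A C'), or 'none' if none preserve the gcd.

Answer: A

Derivation:
Old gcd = 3; gcd of others (without N[0]) = 3
New gcd for candidate v: gcd(3, v). Preserves old gcd iff gcd(3, v) = 3.
  Option A: v=63, gcd(3,63)=3 -> preserves
  Option B: v=79, gcd(3,79)=1 -> changes
  Option C: v=2, gcd(3,2)=1 -> changes
  Option D: v=16, gcd(3,16)=1 -> changes
  Option E: v=5, gcd(3,5)=1 -> changes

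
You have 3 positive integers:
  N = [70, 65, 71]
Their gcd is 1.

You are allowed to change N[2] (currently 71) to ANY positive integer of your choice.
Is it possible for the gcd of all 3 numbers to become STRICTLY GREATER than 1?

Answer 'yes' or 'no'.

Answer: yes

Derivation:
Current gcd = 1
gcd of all OTHER numbers (without N[2]=71): gcd([70, 65]) = 5
The new gcd after any change is gcd(5, new_value).
This can be at most 5.
Since 5 > old gcd 1, the gcd CAN increase (e.g., set N[2] = 5).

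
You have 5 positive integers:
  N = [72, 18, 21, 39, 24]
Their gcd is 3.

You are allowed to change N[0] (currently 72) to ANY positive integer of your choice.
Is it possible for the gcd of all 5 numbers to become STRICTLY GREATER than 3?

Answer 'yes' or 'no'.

Answer: no

Derivation:
Current gcd = 3
gcd of all OTHER numbers (without N[0]=72): gcd([18, 21, 39, 24]) = 3
The new gcd after any change is gcd(3, new_value).
This can be at most 3.
Since 3 = old gcd 3, the gcd can only stay the same or decrease.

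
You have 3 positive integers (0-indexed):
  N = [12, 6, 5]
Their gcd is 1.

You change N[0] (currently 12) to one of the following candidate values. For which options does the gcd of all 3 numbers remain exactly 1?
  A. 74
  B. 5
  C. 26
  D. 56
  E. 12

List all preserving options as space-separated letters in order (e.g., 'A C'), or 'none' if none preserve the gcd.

Old gcd = 1; gcd of others (without N[0]) = 1
New gcd for candidate v: gcd(1, v). Preserves old gcd iff gcd(1, v) = 1.
  Option A: v=74, gcd(1,74)=1 -> preserves
  Option B: v=5, gcd(1,5)=1 -> preserves
  Option C: v=26, gcd(1,26)=1 -> preserves
  Option D: v=56, gcd(1,56)=1 -> preserves
  Option E: v=12, gcd(1,12)=1 -> preserves

Answer: A B C D E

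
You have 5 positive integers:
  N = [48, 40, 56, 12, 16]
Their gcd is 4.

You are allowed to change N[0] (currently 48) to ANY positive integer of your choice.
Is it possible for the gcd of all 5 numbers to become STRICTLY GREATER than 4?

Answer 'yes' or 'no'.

Current gcd = 4
gcd of all OTHER numbers (without N[0]=48): gcd([40, 56, 12, 16]) = 4
The new gcd after any change is gcd(4, new_value).
This can be at most 4.
Since 4 = old gcd 4, the gcd can only stay the same or decrease.

Answer: no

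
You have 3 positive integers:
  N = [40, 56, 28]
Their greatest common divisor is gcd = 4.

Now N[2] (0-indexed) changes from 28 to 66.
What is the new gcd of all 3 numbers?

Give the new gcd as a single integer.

Numbers: [40, 56, 28], gcd = 4
Change: index 2, 28 -> 66
gcd of the OTHER numbers (without index 2): gcd([40, 56]) = 8
New gcd = gcd(g_others, new_val) = gcd(8, 66) = 2

Answer: 2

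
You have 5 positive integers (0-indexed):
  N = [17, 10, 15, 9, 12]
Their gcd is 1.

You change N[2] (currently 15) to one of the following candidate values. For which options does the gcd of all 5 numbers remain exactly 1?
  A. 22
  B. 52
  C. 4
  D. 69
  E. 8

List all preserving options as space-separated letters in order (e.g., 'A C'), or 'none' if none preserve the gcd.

Old gcd = 1; gcd of others (without N[2]) = 1
New gcd for candidate v: gcd(1, v). Preserves old gcd iff gcd(1, v) = 1.
  Option A: v=22, gcd(1,22)=1 -> preserves
  Option B: v=52, gcd(1,52)=1 -> preserves
  Option C: v=4, gcd(1,4)=1 -> preserves
  Option D: v=69, gcd(1,69)=1 -> preserves
  Option E: v=8, gcd(1,8)=1 -> preserves

Answer: A B C D E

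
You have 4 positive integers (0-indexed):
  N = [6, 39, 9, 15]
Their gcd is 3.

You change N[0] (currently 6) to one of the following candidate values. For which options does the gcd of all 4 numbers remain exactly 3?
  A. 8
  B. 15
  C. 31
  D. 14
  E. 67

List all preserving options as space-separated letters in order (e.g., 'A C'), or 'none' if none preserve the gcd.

Old gcd = 3; gcd of others (without N[0]) = 3
New gcd for candidate v: gcd(3, v). Preserves old gcd iff gcd(3, v) = 3.
  Option A: v=8, gcd(3,8)=1 -> changes
  Option B: v=15, gcd(3,15)=3 -> preserves
  Option C: v=31, gcd(3,31)=1 -> changes
  Option D: v=14, gcd(3,14)=1 -> changes
  Option E: v=67, gcd(3,67)=1 -> changes

Answer: B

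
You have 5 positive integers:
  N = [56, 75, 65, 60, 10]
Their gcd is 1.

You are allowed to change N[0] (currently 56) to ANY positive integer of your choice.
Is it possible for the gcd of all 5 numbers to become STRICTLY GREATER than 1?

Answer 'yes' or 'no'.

Current gcd = 1
gcd of all OTHER numbers (without N[0]=56): gcd([75, 65, 60, 10]) = 5
The new gcd after any change is gcd(5, new_value).
This can be at most 5.
Since 5 > old gcd 1, the gcd CAN increase (e.g., set N[0] = 5).

Answer: yes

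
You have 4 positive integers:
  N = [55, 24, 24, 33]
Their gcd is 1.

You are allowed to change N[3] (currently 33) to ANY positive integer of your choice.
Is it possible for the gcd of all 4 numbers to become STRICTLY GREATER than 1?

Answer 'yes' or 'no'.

Answer: no

Derivation:
Current gcd = 1
gcd of all OTHER numbers (without N[3]=33): gcd([55, 24, 24]) = 1
The new gcd after any change is gcd(1, new_value).
This can be at most 1.
Since 1 = old gcd 1, the gcd can only stay the same or decrease.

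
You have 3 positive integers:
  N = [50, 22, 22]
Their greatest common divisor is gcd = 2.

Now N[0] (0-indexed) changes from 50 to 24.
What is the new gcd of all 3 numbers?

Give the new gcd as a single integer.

Numbers: [50, 22, 22], gcd = 2
Change: index 0, 50 -> 24
gcd of the OTHER numbers (without index 0): gcd([22, 22]) = 22
New gcd = gcd(g_others, new_val) = gcd(22, 24) = 2

Answer: 2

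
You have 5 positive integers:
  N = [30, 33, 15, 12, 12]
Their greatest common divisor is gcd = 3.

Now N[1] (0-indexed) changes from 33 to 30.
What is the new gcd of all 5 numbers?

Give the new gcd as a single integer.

Answer: 3

Derivation:
Numbers: [30, 33, 15, 12, 12], gcd = 3
Change: index 1, 33 -> 30
gcd of the OTHER numbers (without index 1): gcd([30, 15, 12, 12]) = 3
New gcd = gcd(g_others, new_val) = gcd(3, 30) = 3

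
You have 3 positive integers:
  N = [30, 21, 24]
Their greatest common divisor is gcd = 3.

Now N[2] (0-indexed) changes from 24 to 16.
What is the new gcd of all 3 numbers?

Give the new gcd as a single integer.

Answer: 1

Derivation:
Numbers: [30, 21, 24], gcd = 3
Change: index 2, 24 -> 16
gcd of the OTHER numbers (without index 2): gcd([30, 21]) = 3
New gcd = gcd(g_others, new_val) = gcd(3, 16) = 1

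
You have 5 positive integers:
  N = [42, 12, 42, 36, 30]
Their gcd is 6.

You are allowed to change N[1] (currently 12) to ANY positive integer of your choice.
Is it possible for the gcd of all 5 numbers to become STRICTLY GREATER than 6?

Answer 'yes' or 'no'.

Answer: no

Derivation:
Current gcd = 6
gcd of all OTHER numbers (without N[1]=12): gcd([42, 42, 36, 30]) = 6
The new gcd after any change is gcd(6, new_value).
This can be at most 6.
Since 6 = old gcd 6, the gcd can only stay the same or decrease.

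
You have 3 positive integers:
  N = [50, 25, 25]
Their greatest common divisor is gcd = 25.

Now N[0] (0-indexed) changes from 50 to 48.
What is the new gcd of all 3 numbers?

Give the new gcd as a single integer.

Answer: 1

Derivation:
Numbers: [50, 25, 25], gcd = 25
Change: index 0, 50 -> 48
gcd of the OTHER numbers (without index 0): gcd([25, 25]) = 25
New gcd = gcd(g_others, new_val) = gcd(25, 48) = 1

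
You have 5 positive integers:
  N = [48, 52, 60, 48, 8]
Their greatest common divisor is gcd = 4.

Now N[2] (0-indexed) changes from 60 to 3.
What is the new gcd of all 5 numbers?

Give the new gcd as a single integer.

Numbers: [48, 52, 60, 48, 8], gcd = 4
Change: index 2, 60 -> 3
gcd of the OTHER numbers (without index 2): gcd([48, 52, 48, 8]) = 4
New gcd = gcd(g_others, new_val) = gcd(4, 3) = 1

Answer: 1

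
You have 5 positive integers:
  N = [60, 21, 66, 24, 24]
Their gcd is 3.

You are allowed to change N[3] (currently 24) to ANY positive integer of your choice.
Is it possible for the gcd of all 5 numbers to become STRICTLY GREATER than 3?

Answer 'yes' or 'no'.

Answer: no

Derivation:
Current gcd = 3
gcd of all OTHER numbers (without N[3]=24): gcd([60, 21, 66, 24]) = 3
The new gcd after any change is gcd(3, new_value).
This can be at most 3.
Since 3 = old gcd 3, the gcd can only stay the same or decrease.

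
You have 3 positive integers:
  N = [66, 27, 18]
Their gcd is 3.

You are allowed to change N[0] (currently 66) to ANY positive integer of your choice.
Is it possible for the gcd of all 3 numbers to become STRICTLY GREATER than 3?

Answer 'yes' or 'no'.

Answer: yes

Derivation:
Current gcd = 3
gcd of all OTHER numbers (without N[0]=66): gcd([27, 18]) = 9
The new gcd after any change is gcd(9, new_value).
This can be at most 9.
Since 9 > old gcd 3, the gcd CAN increase (e.g., set N[0] = 9).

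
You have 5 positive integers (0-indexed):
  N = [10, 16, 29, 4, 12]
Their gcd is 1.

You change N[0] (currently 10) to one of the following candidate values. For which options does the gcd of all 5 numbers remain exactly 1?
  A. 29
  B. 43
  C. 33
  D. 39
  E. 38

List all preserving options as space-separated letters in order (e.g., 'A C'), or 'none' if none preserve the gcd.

Answer: A B C D E

Derivation:
Old gcd = 1; gcd of others (without N[0]) = 1
New gcd for candidate v: gcd(1, v). Preserves old gcd iff gcd(1, v) = 1.
  Option A: v=29, gcd(1,29)=1 -> preserves
  Option B: v=43, gcd(1,43)=1 -> preserves
  Option C: v=33, gcd(1,33)=1 -> preserves
  Option D: v=39, gcd(1,39)=1 -> preserves
  Option E: v=38, gcd(1,38)=1 -> preserves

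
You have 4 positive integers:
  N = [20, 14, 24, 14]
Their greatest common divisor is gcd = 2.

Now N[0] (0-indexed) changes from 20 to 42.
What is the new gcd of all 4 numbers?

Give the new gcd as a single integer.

Numbers: [20, 14, 24, 14], gcd = 2
Change: index 0, 20 -> 42
gcd of the OTHER numbers (without index 0): gcd([14, 24, 14]) = 2
New gcd = gcd(g_others, new_val) = gcd(2, 42) = 2

Answer: 2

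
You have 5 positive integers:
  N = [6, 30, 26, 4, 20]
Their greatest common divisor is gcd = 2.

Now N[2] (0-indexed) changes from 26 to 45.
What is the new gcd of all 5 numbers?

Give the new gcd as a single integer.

Answer: 1

Derivation:
Numbers: [6, 30, 26, 4, 20], gcd = 2
Change: index 2, 26 -> 45
gcd of the OTHER numbers (without index 2): gcd([6, 30, 4, 20]) = 2
New gcd = gcd(g_others, new_val) = gcd(2, 45) = 1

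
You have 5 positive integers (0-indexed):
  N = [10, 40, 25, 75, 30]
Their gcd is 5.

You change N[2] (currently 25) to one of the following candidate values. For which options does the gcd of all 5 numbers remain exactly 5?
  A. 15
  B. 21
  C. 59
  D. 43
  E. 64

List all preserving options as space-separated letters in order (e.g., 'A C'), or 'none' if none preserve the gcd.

Old gcd = 5; gcd of others (without N[2]) = 5
New gcd for candidate v: gcd(5, v). Preserves old gcd iff gcd(5, v) = 5.
  Option A: v=15, gcd(5,15)=5 -> preserves
  Option B: v=21, gcd(5,21)=1 -> changes
  Option C: v=59, gcd(5,59)=1 -> changes
  Option D: v=43, gcd(5,43)=1 -> changes
  Option E: v=64, gcd(5,64)=1 -> changes

Answer: A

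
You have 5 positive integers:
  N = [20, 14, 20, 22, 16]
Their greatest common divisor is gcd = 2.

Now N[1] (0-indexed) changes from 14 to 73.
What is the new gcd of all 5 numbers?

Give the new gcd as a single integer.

Numbers: [20, 14, 20, 22, 16], gcd = 2
Change: index 1, 14 -> 73
gcd of the OTHER numbers (without index 1): gcd([20, 20, 22, 16]) = 2
New gcd = gcd(g_others, new_val) = gcd(2, 73) = 1

Answer: 1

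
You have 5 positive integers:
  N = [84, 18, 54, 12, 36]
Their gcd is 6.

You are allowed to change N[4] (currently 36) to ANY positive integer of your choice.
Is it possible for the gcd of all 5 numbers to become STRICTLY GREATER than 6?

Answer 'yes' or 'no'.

Current gcd = 6
gcd of all OTHER numbers (without N[4]=36): gcd([84, 18, 54, 12]) = 6
The new gcd after any change is gcd(6, new_value).
This can be at most 6.
Since 6 = old gcd 6, the gcd can only stay the same or decrease.

Answer: no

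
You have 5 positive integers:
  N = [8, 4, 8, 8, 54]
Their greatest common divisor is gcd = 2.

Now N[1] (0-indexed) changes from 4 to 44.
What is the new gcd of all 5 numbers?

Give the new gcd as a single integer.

Numbers: [8, 4, 8, 8, 54], gcd = 2
Change: index 1, 4 -> 44
gcd of the OTHER numbers (without index 1): gcd([8, 8, 8, 54]) = 2
New gcd = gcd(g_others, new_val) = gcd(2, 44) = 2

Answer: 2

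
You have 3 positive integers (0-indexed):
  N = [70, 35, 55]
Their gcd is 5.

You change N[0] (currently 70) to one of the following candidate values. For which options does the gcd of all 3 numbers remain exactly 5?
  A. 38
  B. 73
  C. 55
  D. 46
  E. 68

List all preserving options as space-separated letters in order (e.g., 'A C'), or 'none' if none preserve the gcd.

Old gcd = 5; gcd of others (without N[0]) = 5
New gcd for candidate v: gcd(5, v). Preserves old gcd iff gcd(5, v) = 5.
  Option A: v=38, gcd(5,38)=1 -> changes
  Option B: v=73, gcd(5,73)=1 -> changes
  Option C: v=55, gcd(5,55)=5 -> preserves
  Option D: v=46, gcd(5,46)=1 -> changes
  Option E: v=68, gcd(5,68)=1 -> changes

Answer: C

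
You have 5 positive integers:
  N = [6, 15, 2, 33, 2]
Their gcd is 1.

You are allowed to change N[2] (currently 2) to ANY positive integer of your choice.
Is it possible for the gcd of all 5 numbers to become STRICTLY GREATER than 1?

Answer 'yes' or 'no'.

Current gcd = 1
gcd of all OTHER numbers (without N[2]=2): gcd([6, 15, 33, 2]) = 1
The new gcd after any change is gcd(1, new_value).
This can be at most 1.
Since 1 = old gcd 1, the gcd can only stay the same or decrease.

Answer: no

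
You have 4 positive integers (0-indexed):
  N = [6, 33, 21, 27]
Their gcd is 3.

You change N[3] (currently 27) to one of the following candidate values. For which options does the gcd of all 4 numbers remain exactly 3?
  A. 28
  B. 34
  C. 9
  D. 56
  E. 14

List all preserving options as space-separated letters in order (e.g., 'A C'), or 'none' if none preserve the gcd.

Answer: C

Derivation:
Old gcd = 3; gcd of others (without N[3]) = 3
New gcd for candidate v: gcd(3, v). Preserves old gcd iff gcd(3, v) = 3.
  Option A: v=28, gcd(3,28)=1 -> changes
  Option B: v=34, gcd(3,34)=1 -> changes
  Option C: v=9, gcd(3,9)=3 -> preserves
  Option D: v=56, gcd(3,56)=1 -> changes
  Option E: v=14, gcd(3,14)=1 -> changes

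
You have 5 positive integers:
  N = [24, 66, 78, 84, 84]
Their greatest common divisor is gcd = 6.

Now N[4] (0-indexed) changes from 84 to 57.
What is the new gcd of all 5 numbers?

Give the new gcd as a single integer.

Answer: 3

Derivation:
Numbers: [24, 66, 78, 84, 84], gcd = 6
Change: index 4, 84 -> 57
gcd of the OTHER numbers (without index 4): gcd([24, 66, 78, 84]) = 6
New gcd = gcd(g_others, new_val) = gcd(6, 57) = 3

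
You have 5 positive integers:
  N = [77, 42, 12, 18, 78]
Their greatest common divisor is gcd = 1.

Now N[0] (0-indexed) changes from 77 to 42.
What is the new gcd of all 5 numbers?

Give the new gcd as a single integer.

Numbers: [77, 42, 12, 18, 78], gcd = 1
Change: index 0, 77 -> 42
gcd of the OTHER numbers (without index 0): gcd([42, 12, 18, 78]) = 6
New gcd = gcd(g_others, new_val) = gcd(6, 42) = 6

Answer: 6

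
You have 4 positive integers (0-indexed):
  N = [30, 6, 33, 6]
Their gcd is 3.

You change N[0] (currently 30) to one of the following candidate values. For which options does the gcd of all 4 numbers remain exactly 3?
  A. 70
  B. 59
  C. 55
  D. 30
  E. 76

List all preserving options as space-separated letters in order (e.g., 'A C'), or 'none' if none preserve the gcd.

Answer: D

Derivation:
Old gcd = 3; gcd of others (without N[0]) = 3
New gcd for candidate v: gcd(3, v). Preserves old gcd iff gcd(3, v) = 3.
  Option A: v=70, gcd(3,70)=1 -> changes
  Option B: v=59, gcd(3,59)=1 -> changes
  Option C: v=55, gcd(3,55)=1 -> changes
  Option D: v=30, gcd(3,30)=3 -> preserves
  Option E: v=76, gcd(3,76)=1 -> changes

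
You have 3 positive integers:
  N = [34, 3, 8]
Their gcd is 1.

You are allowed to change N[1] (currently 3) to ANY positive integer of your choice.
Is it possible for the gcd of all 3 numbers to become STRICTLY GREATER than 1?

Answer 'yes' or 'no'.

Answer: yes

Derivation:
Current gcd = 1
gcd of all OTHER numbers (without N[1]=3): gcd([34, 8]) = 2
The new gcd after any change is gcd(2, new_value).
This can be at most 2.
Since 2 > old gcd 1, the gcd CAN increase (e.g., set N[1] = 2).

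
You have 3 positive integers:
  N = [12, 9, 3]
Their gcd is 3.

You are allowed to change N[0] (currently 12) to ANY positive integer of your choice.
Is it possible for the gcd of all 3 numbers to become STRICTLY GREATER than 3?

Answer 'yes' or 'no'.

Answer: no

Derivation:
Current gcd = 3
gcd of all OTHER numbers (without N[0]=12): gcd([9, 3]) = 3
The new gcd after any change is gcd(3, new_value).
This can be at most 3.
Since 3 = old gcd 3, the gcd can only stay the same or decrease.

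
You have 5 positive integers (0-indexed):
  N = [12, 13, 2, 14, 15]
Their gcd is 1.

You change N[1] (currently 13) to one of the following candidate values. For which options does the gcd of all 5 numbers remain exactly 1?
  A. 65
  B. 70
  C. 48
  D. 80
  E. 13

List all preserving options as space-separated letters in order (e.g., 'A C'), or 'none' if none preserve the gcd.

Answer: A B C D E

Derivation:
Old gcd = 1; gcd of others (without N[1]) = 1
New gcd for candidate v: gcd(1, v). Preserves old gcd iff gcd(1, v) = 1.
  Option A: v=65, gcd(1,65)=1 -> preserves
  Option B: v=70, gcd(1,70)=1 -> preserves
  Option C: v=48, gcd(1,48)=1 -> preserves
  Option D: v=80, gcd(1,80)=1 -> preserves
  Option E: v=13, gcd(1,13)=1 -> preserves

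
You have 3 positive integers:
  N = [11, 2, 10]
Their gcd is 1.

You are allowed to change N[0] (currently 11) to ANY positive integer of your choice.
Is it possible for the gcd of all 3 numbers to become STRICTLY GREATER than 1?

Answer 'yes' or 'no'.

Current gcd = 1
gcd of all OTHER numbers (without N[0]=11): gcd([2, 10]) = 2
The new gcd after any change is gcd(2, new_value).
This can be at most 2.
Since 2 > old gcd 1, the gcd CAN increase (e.g., set N[0] = 2).

Answer: yes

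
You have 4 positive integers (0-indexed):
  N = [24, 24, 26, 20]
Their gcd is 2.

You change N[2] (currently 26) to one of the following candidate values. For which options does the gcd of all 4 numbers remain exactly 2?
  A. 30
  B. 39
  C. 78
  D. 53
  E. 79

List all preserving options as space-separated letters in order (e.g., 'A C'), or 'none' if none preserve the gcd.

Old gcd = 2; gcd of others (without N[2]) = 4
New gcd for candidate v: gcd(4, v). Preserves old gcd iff gcd(4, v) = 2.
  Option A: v=30, gcd(4,30)=2 -> preserves
  Option B: v=39, gcd(4,39)=1 -> changes
  Option C: v=78, gcd(4,78)=2 -> preserves
  Option D: v=53, gcd(4,53)=1 -> changes
  Option E: v=79, gcd(4,79)=1 -> changes

Answer: A C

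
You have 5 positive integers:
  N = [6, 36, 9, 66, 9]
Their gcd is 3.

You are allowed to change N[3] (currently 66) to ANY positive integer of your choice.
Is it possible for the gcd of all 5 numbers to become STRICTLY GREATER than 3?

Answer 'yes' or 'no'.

Current gcd = 3
gcd of all OTHER numbers (without N[3]=66): gcd([6, 36, 9, 9]) = 3
The new gcd after any change is gcd(3, new_value).
This can be at most 3.
Since 3 = old gcd 3, the gcd can only stay the same or decrease.

Answer: no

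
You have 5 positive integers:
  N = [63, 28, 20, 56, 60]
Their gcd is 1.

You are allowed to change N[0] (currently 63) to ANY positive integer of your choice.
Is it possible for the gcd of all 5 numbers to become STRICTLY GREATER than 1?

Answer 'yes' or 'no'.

Current gcd = 1
gcd of all OTHER numbers (without N[0]=63): gcd([28, 20, 56, 60]) = 4
The new gcd after any change is gcd(4, new_value).
This can be at most 4.
Since 4 > old gcd 1, the gcd CAN increase (e.g., set N[0] = 4).

Answer: yes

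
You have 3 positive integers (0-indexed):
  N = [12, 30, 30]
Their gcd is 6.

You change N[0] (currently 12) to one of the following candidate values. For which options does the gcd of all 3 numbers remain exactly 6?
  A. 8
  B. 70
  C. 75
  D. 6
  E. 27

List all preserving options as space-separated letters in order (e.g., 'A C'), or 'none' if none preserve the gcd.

Answer: D

Derivation:
Old gcd = 6; gcd of others (without N[0]) = 30
New gcd for candidate v: gcd(30, v). Preserves old gcd iff gcd(30, v) = 6.
  Option A: v=8, gcd(30,8)=2 -> changes
  Option B: v=70, gcd(30,70)=10 -> changes
  Option C: v=75, gcd(30,75)=15 -> changes
  Option D: v=6, gcd(30,6)=6 -> preserves
  Option E: v=27, gcd(30,27)=3 -> changes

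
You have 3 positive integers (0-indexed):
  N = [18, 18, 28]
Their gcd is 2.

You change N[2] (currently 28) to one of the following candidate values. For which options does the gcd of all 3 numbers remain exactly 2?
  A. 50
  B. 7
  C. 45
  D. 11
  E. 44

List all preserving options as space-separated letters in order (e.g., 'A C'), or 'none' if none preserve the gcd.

Old gcd = 2; gcd of others (without N[2]) = 18
New gcd for candidate v: gcd(18, v). Preserves old gcd iff gcd(18, v) = 2.
  Option A: v=50, gcd(18,50)=2 -> preserves
  Option B: v=7, gcd(18,7)=1 -> changes
  Option C: v=45, gcd(18,45)=9 -> changes
  Option D: v=11, gcd(18,11)=1 -> changes
  Option E: v=44, gcd(18,44)=2 -> preserves

Answer: A E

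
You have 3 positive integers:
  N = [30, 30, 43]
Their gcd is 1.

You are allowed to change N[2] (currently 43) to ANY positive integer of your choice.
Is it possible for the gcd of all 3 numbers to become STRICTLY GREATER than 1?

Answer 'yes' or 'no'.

Answer: yes

Derivation:
Current gcd = 1
gcd of all OTHER numbers (without N[2]=43): gcd([30, 30]) = 30
The new gcd after any change is gcd(30, new_value).
This can be at most 30.
Since 30 > old gcd 1, the gcd CAN increase (e.g., set N[2] = 30).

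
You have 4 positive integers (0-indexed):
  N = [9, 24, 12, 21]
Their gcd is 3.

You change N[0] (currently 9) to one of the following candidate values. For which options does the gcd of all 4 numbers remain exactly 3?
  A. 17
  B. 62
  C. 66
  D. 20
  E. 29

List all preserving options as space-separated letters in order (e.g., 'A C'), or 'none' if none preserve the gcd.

Old gcd = 3; gcd of others (without N[0]) = 3
New gcd for candidate v: gcd(3, v). Preserves old gcd iff gcd(3, v) = 3.
  Option A: v=17, gcd(3,17)=1 -> changes
  Option B: v=62, gcd(3,62)=1 -> changes
  Option C: v=66, gcd(3,66)=3 -> preserves
  Option D: v=20, gcd(3,20)=1 -> changes
  Option E: v=29, gcd(3,29)=1 -> changes

Answer: C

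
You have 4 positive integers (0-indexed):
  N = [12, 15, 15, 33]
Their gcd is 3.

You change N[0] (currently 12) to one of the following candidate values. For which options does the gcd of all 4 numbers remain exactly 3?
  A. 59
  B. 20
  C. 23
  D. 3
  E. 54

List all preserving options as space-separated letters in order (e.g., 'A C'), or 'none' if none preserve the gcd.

Answer: D E

Derivation:
Old gcd = 3; gcd of others (without N[0]) = 3
New gcd for candidate v: gcd(3, v). Preserves old gcd iff gcd(3, v) = 3.
  Option A: v=59, gcd(3,59)=1 -> changes
  Option B: v=20, gcd(3,20)=1 -> changes
  Option C: v=23, gcd(3,23)=1 -> changes
  Option D: v=3, gcd(3,3)=3 -> preserves
  Option E: v=54, gcd(3,54)=3 -> preserves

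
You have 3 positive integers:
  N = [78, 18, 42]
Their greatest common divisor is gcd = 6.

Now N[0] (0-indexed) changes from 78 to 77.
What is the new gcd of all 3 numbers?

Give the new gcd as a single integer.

Numbers: [78, 18, 42], gcd = 6
Change: index 0, 78 -> 77
gcd of the OTHER numbers (without index 0): gcd([18, 42]) = 6
New gcd = gcd(g_others, new_val) = gcd(6, 77) = 1

Answer: 1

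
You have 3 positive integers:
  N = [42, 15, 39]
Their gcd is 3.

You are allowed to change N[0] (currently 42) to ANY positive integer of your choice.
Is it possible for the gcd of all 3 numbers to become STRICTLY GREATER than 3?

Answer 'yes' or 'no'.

Answer: no

Derivation:
Current gcd = 3
gcd of all OTHER numbers (without N[0]=42): gcd([15, 39]) = 3
The new gcd after any change is gcd(3, new_value).
This can be at most 3.
Since 3 = old gcd 3, the gcd can only stay the same or decrease.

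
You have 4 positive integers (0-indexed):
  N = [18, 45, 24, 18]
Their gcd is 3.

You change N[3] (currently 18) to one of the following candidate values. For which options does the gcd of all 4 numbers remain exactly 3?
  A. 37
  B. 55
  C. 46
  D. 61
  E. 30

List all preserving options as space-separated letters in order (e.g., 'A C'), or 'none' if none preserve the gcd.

Answer: E

Derivation:
Old gcd = 3; gcd of others (without N[3]) = 3
New gcd for candidate v: gcd(3, v). Preserves old gcd iff gcd(3, v) = 3.
  Option A: v=37, gcd(3,37)=1 -> changes
  Option B: v=55, gcd(3,55)=1 -> changes
  Option C: v=46, gcd(3,46)=1 -> changes
  Option D: v=61, gcd(3,61)=1 -> changes
  Option E: v=30, gcd(3,30)=3 -> preserves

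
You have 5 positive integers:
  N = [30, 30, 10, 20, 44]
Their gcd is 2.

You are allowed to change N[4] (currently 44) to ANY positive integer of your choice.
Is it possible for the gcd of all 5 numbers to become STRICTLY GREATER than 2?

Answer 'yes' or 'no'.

Answer: yes

Derivation:
Current gcd = 2
gcd of all OTHER numbers (without N[4]=44): gcd([30, 30, 10, 20]) = 10
The new gcd after any change is gcd(10, new_value).
This can be at most 10.
Since 10 > old gcd 2, the gcd CAN increase (e.g., set N[4] = 10).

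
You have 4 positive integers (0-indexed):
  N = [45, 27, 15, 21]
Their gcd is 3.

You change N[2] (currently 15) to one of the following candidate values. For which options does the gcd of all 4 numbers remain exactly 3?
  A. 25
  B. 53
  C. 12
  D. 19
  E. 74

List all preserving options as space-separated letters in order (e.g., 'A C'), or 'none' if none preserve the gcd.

Answer: C

Derivation:
Old gcd = 3; gcd of others (without N[2]) = 3
New gcd for candidate v: gcd(3, v). Preserves old gcd iff gcd(3, v) = 3.
  Option A: v=25, gcd(3,25)=1 -> changes
  Option B: v=53, gcd(3,53)=1 -> changes
  Option C: v=12, gcd(3,12)=3 -> preserves
  Option D: v=19, gcd(3,19)=1 -> changes
  Option E: v=74, gcd(3,74)=1 -> changes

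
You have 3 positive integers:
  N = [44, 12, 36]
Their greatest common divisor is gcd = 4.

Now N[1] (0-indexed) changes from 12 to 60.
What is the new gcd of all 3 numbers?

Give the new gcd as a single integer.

Answer: 4

Derivation:
Numbers: [44, 12, 36], gcd = 4
Change: index 1, 12 -> 60
gcd of the OTHER numbers (without index 1): gcd([44, 36]) = 4
New gcd = gcd(g_others, new_val) = gcd(4, 60) = 4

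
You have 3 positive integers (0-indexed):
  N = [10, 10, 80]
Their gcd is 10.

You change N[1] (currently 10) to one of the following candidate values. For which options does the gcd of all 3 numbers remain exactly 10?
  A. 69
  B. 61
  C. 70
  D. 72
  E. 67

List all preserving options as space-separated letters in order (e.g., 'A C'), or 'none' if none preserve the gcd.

Answer: C

Derivation:
Old gcd = 10; gcd of others (without N[1]) = 10
New gcd for candidate v: gcd(10, v). Preserves old gcd iff gcd(10, v) = 10.
  Option A: v=69, gcd(10,69)=1 -> changes
  Option B: v=61, gcd(10,61)=1 -> changes
  Option C: v=70, gcd(10,70)=10 -> preserves
  Option D: v=72, gcd(10,72)=2 -> changes
  Option E: v=67, gcd(10,67)=1 -> changes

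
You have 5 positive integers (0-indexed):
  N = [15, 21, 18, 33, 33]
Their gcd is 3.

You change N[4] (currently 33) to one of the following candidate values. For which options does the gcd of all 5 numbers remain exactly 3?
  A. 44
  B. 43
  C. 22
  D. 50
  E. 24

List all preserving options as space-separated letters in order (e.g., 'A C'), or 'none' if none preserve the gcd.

Answer: E

Derivation:
Old gcd = 3; gcd of others (without N[4]) = 3
New gcd for candidate v: gcd(3, v). Preserves old gcd iff gcd(3, v) = 3.
  Option A: v=44, gcd(3,44)=1 -> changes
  Option B: v=43, gcd(3,43)=1 -> changes
  Option C: v=22, gcd(3,22)=1 -> changes
  Option D: v=50, gcd(3,50)=1 -> changes
  Option E: v=24, gcd(3,24)=3 -> preserves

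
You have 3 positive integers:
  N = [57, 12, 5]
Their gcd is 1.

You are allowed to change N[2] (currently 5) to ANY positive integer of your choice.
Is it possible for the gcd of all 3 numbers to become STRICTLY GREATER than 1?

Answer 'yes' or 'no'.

Answer: yes

Derivation:
Current gcd = 1
gcd of all OTHER numbers (without N[2]=5): gcd([57, 12]) = 3
The new gcd after any change is gcd(3, new_value).
This can be at most 3.
Since 3 > old gcd 1, the gcd CAN increase (e.g., set N[2] = 3).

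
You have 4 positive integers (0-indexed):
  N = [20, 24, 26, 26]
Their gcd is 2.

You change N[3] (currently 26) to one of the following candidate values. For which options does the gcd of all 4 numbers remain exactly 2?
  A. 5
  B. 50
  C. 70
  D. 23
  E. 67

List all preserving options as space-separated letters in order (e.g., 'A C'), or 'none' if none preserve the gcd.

Old gcd = 2; gcd of others (without N[3]) = 2
New gcd for candidate v: gcd(2, v). Preserves old gcd iff gcd(2, v) = 2.
  Option A: v=5, gcd(2,5)=1 -> changes
  Option B: v=50, gcd(2,50)=2 -> preserves
  Option C: v=70, gcd(2,70)=2 -> preserves
  Option D: v=23, gcd(2,23)=1 -> changes
  Option E: v=67, gcd(2,67)=1 -> changes

Answer: B C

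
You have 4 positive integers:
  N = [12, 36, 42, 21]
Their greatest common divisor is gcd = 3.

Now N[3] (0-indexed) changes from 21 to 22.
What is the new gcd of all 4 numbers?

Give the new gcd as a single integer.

Answer: 2

Derivation:
Numbers: [12, 36, 42, 21], gcd = 3
Change: index 3, 21 -> 22
gcd of the OTHER numbers (without index 3): gcd([12, 36, 42]) = 6
New gcd = gcd(g_others, new_val) = gcd(6, 22) = 2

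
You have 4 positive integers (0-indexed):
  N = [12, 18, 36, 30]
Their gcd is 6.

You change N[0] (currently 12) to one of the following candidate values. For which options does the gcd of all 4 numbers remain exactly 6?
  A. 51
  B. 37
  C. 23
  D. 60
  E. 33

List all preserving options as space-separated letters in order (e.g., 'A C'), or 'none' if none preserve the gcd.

Answer: D

Derivation:
Old gcd = 6; gcd of others (without N[0]) = 6
New gcd for candidate v: gcd(6, v). Preserves old gcd iff gcd(6, v) = 6.
  Option A: v=51, gcd(6,51)=3 -> changes
  Option B: v=37, gcd(6,37)=1 -> changes
  Option C: v=23, gcd(6,23)=1 -> changes
  Option D: v=60, gcd(6,60)=6 -> preserves
  Option E: v=33, gcd(6,33)=3 -> changes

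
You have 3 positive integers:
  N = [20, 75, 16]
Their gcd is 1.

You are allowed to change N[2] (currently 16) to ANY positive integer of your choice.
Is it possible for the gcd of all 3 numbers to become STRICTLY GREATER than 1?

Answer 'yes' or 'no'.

Current gcd = 1
gcd of all OTHER numbers (without N[2]=16): gcd([20, 75]) = 5
The new gcd after any change is gcd(5, new_value).
This can be at most 5.
Since 5 > old gcd 1, the gcd CAN increase (e.g., set N[2] = 5).

Answer: yes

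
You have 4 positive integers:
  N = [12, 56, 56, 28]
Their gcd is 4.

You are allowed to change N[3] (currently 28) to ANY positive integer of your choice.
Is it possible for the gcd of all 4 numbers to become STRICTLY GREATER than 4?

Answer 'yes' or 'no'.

Current gcd = 4
gcd of all OTHER numbers (without N[3]=28): gcd([12, 56, 56]) = 4
The new gcd after any change is gcd(4, new_value).
This can be at most 4.
Since 4 = old gcd 4, the gcd can only stay the same or decrease.

Answer: no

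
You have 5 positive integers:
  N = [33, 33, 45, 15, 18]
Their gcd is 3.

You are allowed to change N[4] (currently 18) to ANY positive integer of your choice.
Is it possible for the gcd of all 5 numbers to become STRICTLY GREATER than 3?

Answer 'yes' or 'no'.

Answer: no

Derivation:
Current gcd = 3
gcd of all OTHER numbers (without N[4]=18): gcd([33, 33, 45, 15]) = 3
The new gcd after any change is gcd(3, new_value).
This can be at most 3.
Since 3 = old gcd 3, the gcd can only stay the same or decrease.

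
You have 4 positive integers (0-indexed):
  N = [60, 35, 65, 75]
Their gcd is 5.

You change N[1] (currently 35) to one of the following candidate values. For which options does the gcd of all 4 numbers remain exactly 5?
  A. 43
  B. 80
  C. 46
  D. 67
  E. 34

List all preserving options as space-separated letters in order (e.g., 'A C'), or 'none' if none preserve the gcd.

Old gcd = 5; gcd of others (without N[1]) = 5
New gcd for candidate v: gcd(5, v). Preserves old gcd iff gcd(5, v) = 5.
  Option A: v=43, gcd(5,43)=1 -> changes
  Option B: v=80, gcd(5,80)=5 -> preserves
  Option C: v=46, gcd(5,46)=1 -> changes
  Option D: v=67, gcd(5,67)=1 -> changes
  Option E: v=34, gcd(5,34)=1 -> changes

Answer: B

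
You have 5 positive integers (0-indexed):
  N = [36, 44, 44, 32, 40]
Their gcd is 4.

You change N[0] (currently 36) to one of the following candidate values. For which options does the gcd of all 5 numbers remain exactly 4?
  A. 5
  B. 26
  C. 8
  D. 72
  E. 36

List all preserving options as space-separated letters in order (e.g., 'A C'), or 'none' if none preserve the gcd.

Old gcd = 4; gcd of others (without N[0]) = 4
New gcd for candidate v: gcd(4, v). Preserves old gcd iff gcd(4, v) = 4.
  Option A: v=5, gcd(4,5)=1 -> changes
  Option B: v=26, gcd(4,26)=2 -> changes
  Option C: v=8, gcd(4,8)=4 -> preserves
  Option D: v=72, gcd(4,72)=4 -> preserves
  Option E: v=36, gcd(4,36)=4 -> preserves

Answer: C D E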